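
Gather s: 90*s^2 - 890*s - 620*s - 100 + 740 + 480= 90*s^2 - 1510*s + 1120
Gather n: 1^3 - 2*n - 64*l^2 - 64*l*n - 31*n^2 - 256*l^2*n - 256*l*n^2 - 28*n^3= -64*l^2 - 28*n^3 + n^2*(-256*l - 31) + n*(-256*l^2 - 64*l - 2) + 1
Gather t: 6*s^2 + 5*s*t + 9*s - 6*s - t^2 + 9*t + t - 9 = 6*s^2 + 3*s - t^2 + t*(5*s + 10) - 9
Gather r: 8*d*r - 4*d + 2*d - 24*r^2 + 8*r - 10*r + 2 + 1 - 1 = -2*d - 24*r^2 + r*(8*d - 2) + 2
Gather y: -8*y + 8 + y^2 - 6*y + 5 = y^2 - 14*y + 13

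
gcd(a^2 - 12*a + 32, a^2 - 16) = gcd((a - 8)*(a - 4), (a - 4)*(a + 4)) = a - 4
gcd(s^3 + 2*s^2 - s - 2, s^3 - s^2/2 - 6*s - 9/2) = s + 1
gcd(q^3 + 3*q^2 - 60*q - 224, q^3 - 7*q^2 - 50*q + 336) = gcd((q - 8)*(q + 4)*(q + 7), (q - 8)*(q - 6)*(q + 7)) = q^2 - q - 56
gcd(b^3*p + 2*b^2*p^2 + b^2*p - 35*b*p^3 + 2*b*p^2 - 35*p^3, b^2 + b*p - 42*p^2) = b + 7*p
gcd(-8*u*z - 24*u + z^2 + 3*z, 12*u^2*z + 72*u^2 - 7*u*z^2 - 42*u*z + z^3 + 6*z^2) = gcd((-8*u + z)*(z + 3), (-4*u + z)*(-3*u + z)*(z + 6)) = 1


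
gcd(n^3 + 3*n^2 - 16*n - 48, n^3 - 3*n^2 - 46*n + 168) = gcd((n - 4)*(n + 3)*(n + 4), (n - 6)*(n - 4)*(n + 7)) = n - 4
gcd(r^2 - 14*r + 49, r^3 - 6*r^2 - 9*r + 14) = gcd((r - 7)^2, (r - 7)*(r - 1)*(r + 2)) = r - 7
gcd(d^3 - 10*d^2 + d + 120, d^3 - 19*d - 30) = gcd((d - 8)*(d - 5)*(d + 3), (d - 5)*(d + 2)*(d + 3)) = d^2 - 2*d - 15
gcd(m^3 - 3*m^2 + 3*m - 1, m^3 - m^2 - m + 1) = m^2 - 2*m + 1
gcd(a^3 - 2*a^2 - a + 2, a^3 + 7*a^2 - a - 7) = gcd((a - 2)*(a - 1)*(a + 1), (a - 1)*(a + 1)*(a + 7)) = a^2 - 1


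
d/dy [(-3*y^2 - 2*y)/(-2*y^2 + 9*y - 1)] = (-31*y^2 + 6*y + 2)/(4*y^4 - 36*y^3 + 85*y^2 - 18*y + 1)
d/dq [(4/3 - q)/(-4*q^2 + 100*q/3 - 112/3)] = -1/(4*q^2 - 56*q + 196)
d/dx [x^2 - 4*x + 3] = 2*x - 4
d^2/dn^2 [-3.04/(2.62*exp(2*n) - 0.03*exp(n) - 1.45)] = (3.04*(5.24*exp(n) - 0.03)*(10.48*exp(n) - 0.06)*exp(n) + (31.8592*exp(n) - 0.0912)*(-2.62*exp(2*n) + 0.03*exp(n) + 1.45))*exp(n)/(-2.62*exp(2*n) + 0.03*exp(n) + 1.45)^3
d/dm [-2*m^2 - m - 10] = -4*m - 1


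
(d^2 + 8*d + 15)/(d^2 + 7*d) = (d^2 + 8*d + 15)/(d*(d + 7))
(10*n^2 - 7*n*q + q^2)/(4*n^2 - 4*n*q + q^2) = (-5*n + q)/(-2*n + q)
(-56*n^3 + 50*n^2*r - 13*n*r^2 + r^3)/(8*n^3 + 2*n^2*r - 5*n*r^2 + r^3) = (-7*n + r)/(n + r)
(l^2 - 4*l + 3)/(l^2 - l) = (l - 3)/l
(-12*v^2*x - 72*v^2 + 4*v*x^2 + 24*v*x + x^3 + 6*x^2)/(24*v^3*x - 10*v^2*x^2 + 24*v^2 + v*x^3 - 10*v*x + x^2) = (-12*v^2*x - 72*v^2 + 4*v*x^2 + 24*v*x + x^3 + 6*x^2)/(24*v^3*x - 10*v^2*x^2 + 24*v^2 + v*x^3 - 10*v*x + x^2)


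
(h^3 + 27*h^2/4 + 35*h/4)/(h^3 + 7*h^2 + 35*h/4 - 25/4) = h*(4*h + 7)/(4*h^2 + 8*h - 5)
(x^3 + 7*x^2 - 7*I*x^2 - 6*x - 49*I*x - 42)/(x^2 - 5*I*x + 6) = (x^2 + x*(7 - I) - 7*I)/(x + I)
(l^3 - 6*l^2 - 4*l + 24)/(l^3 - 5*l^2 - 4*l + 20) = (l - 6)/(l - 5)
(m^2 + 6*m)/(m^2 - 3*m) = (m + 6)/(m - 3)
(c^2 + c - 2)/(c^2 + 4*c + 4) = (c - 1)/(c + 2)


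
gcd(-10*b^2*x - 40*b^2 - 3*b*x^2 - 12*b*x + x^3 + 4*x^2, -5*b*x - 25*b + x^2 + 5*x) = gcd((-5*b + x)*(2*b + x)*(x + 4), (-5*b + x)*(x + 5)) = -5*b + x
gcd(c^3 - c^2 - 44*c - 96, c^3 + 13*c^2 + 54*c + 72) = c^2 + 7*c + 12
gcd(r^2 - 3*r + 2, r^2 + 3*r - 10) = r - 2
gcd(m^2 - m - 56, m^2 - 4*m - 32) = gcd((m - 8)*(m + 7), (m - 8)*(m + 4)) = m - 8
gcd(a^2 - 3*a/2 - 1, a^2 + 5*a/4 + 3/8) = a + 1/2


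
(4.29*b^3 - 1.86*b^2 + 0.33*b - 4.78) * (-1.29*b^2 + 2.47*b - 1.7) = -5.5341*b^5 + 12.9957*b^4 - 12.3129*b^3 + 10.1433*b^2 - 12.3676*b + 8.126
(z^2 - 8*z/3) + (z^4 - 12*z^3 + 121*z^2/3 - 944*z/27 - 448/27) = z^4 - 12*z^3 + 124*z^2/3 - 1016*z/27 - 448/27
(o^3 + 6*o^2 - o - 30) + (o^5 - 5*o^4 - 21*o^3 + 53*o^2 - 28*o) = o^5 - 5*o^4 - 20*o^3 + 59*o^2 - 29*o - 30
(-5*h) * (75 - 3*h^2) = 15*h^3 - 375*h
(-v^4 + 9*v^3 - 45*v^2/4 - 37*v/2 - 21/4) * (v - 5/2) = -v^5 + 23*v^4/2 - 135*v^3/4 + 77*v^2/8 + 41*v + 105/8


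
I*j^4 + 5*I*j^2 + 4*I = (j - 2*I)*(j + I)*(j + 2*I)*(I*j + 1)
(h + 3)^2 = h^2 + 6*h + 9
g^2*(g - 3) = g^3 - 3*g^2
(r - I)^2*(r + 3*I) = r^3 + I*r^2 + 5*r - 3*I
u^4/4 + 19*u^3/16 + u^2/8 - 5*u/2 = u*(u/4 + 1)*(u - 5/4)*(u + 2)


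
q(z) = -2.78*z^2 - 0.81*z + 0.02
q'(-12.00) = 65.91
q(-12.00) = -390.58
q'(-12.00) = 65.91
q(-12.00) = -390.58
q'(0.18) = -1.81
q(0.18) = -0.22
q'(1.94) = -11.60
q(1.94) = -12.01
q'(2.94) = -17.16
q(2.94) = -26.39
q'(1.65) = -9.98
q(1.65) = -8.89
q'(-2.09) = 10.81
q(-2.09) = -10.43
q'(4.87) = -27.89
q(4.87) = -69.86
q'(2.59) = -15.21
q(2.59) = -20.73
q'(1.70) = -10.26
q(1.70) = -9.39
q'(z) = -5.56*z - 0.81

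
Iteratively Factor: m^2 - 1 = (m - 1)*(m + 1)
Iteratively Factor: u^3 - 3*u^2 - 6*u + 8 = (u - 4)*(u^2 + u - 2) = (u - 4)*(u + 2)*(u - 1)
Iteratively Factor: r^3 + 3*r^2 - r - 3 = (r + 3)*(r^2 - 1) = (r - 1)*(r + 3)*(r + 1)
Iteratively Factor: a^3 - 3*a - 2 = (a - 2)*(a^2 + 2*a + 1) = (a - 2)*(a + 1)*(a + 1)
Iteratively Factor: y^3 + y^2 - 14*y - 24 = (y - 4)*(y^2 + 5*y + 6) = (y - 4)*(y + 2)*(y + 3)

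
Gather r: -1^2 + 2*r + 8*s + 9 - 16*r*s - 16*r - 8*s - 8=r*(-16*s - 14)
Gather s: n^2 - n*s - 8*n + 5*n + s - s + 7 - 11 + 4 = n^2 - n*s - 3*n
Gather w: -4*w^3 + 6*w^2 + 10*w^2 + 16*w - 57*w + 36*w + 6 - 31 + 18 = -4*w^3 + 16*w^2 - 5*w - 7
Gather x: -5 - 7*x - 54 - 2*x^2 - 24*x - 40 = -2*x^2 - 31*x - 99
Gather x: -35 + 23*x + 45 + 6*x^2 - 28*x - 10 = 6*x^2 - 5*x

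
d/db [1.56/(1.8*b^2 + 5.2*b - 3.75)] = (-5.616*b - 8.112)/(1.8*b^2 + 5.2*b - 3.75)^2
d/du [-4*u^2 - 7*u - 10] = -8*u - 7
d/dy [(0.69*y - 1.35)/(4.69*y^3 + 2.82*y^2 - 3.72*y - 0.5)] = (-6.4722*y^3 + 17.0487*y^2 + 7.614*y - 5.367)/(21.9961*y^6 + 26.4516*y^5 - 26.9412*y^4 - 25.6708*y^3 + 11.0184*y^2 + 3.72*y + 0.25)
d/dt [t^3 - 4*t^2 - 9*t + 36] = 3*t^2 - 8*t - 9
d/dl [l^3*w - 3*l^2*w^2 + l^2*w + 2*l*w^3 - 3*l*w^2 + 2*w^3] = w*(3*l^2 - 6*l*w + 2*l + 2*w^2 - 3*w)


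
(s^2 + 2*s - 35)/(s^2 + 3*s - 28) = (s - 5)/(s - 4)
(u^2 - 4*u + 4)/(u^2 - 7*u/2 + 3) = 2*(u - 2)/(2*u - 3)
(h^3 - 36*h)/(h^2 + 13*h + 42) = h*(h - 6)/(h + 7)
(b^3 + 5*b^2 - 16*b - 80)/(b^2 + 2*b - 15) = (b^2 - 16)/(b - 3)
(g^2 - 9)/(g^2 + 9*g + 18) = (g - 3)/(g + 6)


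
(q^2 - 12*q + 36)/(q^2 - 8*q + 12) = (q - 6)/(q - 2)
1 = 1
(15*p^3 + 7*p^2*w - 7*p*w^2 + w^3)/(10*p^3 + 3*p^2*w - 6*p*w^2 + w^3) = (3*p - w)/(2*p - w)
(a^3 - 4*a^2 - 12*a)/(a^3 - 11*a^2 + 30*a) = (a + 2)/(a - 5)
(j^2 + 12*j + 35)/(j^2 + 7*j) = (j + 5)/j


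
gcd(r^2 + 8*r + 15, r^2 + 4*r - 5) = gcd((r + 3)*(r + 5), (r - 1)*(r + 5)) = r + 5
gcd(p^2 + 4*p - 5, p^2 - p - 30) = p + 5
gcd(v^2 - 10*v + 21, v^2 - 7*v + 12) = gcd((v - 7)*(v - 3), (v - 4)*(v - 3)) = v - 3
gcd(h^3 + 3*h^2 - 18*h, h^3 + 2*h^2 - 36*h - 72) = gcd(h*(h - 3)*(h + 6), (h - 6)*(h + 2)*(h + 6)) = h + 6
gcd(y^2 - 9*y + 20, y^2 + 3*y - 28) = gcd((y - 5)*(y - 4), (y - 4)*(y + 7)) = y - 4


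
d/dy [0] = 0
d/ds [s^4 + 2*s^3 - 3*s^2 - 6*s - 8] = 4*s^3 + 6*s^2 - 6*s - 6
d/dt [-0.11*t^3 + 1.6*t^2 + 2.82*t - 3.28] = -0.33*t^2 + 3.2*t + 2.82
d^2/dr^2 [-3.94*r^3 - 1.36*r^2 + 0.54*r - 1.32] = -23.64*r - 2.72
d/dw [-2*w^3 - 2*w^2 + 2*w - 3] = -6*w^2 - 4*w + 2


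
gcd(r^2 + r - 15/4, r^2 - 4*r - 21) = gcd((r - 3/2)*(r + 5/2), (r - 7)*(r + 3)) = 1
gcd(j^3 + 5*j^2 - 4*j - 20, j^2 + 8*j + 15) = j + 5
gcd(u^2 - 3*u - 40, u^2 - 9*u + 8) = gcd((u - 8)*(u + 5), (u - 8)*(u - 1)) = u - 8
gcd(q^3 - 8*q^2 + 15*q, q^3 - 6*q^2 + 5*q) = q^2 - 5*q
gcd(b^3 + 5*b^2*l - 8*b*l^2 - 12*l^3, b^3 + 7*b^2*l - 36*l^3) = b^2 + 4*b*l - 12*l^2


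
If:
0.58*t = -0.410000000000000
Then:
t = -0.71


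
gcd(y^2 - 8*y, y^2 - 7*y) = y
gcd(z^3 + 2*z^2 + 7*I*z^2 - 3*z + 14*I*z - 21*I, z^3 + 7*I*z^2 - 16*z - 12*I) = 1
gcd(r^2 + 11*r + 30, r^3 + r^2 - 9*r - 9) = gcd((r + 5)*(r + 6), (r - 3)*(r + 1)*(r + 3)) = 1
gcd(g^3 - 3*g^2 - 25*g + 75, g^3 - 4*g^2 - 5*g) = g - 5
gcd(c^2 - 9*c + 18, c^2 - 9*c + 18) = c^2 - 9*c + 18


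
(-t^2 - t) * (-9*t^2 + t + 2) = 9*t^4 + 8*t^3 - 3*t^2 - 2*t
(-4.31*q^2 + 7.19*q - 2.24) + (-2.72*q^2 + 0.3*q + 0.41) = -7.03*q^2 + 7.49*q - 1.83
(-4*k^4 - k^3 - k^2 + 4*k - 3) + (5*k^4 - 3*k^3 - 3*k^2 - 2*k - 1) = k^4 - 4*k^3 - 4*k^2 + 2*k - 4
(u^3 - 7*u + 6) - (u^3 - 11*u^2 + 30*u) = 11*u^2 - 37*u + 6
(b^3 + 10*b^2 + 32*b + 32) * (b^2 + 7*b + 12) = b^5 + 17*b^4 + 114*b^3 + 376*b^2 + 608*b + 384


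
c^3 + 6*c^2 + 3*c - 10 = (c - 1)*(c + 2)*(c + 5)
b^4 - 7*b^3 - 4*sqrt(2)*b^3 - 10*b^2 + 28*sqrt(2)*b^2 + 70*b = b*(b - 7)*(b - 5*sqrt(2))*(b + sqrt(2))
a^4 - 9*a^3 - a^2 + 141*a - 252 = (a - 7)*(a - 3)^2*(a + 4)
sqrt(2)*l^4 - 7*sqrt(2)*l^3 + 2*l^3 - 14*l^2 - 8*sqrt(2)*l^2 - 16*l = l*(l - 8)*(l + sqrt(2))*(sqrt(2)*l + sqrt(2))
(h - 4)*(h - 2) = h^2 - 6*h + 8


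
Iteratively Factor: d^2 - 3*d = (d)*(d - 3)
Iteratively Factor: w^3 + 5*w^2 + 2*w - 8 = (w + 2)*(w^2 + 3*w - 4) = (w + 2)*(w + 4)*(w - 1)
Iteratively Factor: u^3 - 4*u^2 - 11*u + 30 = (u + 3)*(u^2 - 7*u + 10) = (u - 5)*(u + 3)*(u - 2)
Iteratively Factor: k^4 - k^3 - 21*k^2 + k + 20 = (k + 1)*(k^3 - 2*k^2 - 19*k + 20) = (k - 5)*(k + 1)*(k^2 + 3*k - 4) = (k - 5)*(k + 1)*(k + 4)*(k - 1)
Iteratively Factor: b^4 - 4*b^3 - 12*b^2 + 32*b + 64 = (b - 4)*(b^3 - 12*b - 16) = (b - 4)^2*(b^2 + 4*b + 4) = (b - 4)^2*(b + 2)*(b + 2)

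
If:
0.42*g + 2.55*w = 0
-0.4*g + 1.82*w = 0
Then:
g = 0.00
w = 0.00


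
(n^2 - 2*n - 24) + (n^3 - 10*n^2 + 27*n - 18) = n^3 - 9*n^2 + 25*n - 42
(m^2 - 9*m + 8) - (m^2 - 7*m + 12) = -2*m - 4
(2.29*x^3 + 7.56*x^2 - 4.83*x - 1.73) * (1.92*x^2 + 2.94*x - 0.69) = 4.3968*x^5 + 21.2478*x^4 + 11.3727*x^3 - 22.7382*x^2 - 1.7535*x + 1.1937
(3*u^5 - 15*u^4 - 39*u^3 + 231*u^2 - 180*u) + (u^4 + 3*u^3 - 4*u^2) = 3*u^5 - 14*u^4 - 36*u^3 + 227*u^2 - 180*u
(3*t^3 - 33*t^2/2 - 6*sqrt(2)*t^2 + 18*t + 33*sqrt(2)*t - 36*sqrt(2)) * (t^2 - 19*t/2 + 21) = 3*t^5 - 45*t^4 - 6*sqrt(2)*t^4 + 90*sqrt(2)*t^3 + 951*t^3/4 - 951*sqrt(2)*t^2/2 - 1035*t^2/2 + 378*t + 1035*sqrt(2)*t - 756*sqrt(2)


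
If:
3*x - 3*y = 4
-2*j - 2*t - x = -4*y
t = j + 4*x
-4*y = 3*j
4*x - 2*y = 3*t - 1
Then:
No Solution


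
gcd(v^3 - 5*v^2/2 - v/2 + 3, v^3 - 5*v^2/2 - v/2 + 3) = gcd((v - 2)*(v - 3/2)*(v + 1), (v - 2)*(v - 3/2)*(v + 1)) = v^3 - 5*v^2/2 - v/2 + 3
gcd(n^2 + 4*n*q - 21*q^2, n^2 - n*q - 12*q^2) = 1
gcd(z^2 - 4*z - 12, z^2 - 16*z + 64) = 1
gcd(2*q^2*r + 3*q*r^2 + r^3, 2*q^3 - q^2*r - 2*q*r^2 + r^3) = q + r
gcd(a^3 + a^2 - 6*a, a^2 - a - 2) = a - 2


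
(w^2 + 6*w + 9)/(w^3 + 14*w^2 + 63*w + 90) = (w + 3)/(w^2 + 11*w + 30)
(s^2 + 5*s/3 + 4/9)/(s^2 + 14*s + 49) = (9*s^2 + 15*s + 4)/(9*(s^2 + 14*s + 49))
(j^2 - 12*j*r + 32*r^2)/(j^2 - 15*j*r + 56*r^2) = (-j + 4*r)/(-j + 7*r)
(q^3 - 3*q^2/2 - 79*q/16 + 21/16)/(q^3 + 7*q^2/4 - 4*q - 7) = (4*q^2 - 13*q + 3)/(4*(q^2 - 4))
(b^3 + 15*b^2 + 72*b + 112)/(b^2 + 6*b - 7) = (b^2 + 8*b + 16)/(b - 1)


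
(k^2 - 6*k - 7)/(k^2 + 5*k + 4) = (k - 7)/(k + 4)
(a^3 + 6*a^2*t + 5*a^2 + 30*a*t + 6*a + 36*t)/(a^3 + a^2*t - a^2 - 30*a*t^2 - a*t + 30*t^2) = (-a^2 - 5*a - 6)/(-a^2 + 5*a*t + a - 5*t)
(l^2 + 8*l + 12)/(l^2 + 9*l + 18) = (l + 2)/(l + 3)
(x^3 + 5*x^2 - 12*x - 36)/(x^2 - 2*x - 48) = (x^2 - x - 6)/(x - 8)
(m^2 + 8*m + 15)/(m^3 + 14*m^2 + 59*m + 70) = (m + 3)/(m^2 + 9*m + 14)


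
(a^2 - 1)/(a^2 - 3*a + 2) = (a + 1)/(a - 2)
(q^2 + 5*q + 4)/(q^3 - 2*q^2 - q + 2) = (q + 4)/(q^2 - 3*q + 2)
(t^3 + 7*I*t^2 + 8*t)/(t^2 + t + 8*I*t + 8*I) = t*(t - I)/(t + 1)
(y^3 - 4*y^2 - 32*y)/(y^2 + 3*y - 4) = y*(y - 8)/(y - 1)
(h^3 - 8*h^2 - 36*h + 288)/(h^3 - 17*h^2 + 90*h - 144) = (h + 6)/(h - 3)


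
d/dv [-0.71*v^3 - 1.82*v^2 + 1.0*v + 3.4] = -2.13*v^2 - 3.64*v + 1.0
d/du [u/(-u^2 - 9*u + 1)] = (u^2 + 1)/(u^4 + 18*u^3 + 79*u^2 - 18*u + 1)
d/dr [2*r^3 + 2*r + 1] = 6*r^2 + 2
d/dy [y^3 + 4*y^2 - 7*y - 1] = 3*y^2 + 8*y - 7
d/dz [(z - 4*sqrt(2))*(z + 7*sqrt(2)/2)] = 2*z - sqrt(2)/2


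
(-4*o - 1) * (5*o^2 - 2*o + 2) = -20*o^3 + 3*o^2 - 6*o - 2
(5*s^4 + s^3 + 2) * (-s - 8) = -5*s^5 - 41*s^4 - 8*s^3 - 2*s - 16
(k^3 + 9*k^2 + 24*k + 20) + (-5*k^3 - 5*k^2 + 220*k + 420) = -4*k^3 + 4*k^2 + 244*k + 440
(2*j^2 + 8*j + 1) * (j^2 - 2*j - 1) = 2*j^4 + 4*j^3 - 17*j^2 - 10*j - 1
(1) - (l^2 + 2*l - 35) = -l^2 - 2*l + 36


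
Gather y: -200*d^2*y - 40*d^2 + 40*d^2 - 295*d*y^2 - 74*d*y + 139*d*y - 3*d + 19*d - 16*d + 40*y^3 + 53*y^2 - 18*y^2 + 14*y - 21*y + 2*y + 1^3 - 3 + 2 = 40*y^3 + y^2*(35 - 295*d) + y*(-200*d^2 + 65*d - 5)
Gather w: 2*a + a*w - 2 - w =2*a + w*(a - 1) - 2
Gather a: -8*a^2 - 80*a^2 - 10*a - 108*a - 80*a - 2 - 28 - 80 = -88*a^2 - 198*a - 110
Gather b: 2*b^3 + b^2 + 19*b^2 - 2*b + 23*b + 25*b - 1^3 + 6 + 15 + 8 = 2*b^3 + 20*b^2 + 46*b + 28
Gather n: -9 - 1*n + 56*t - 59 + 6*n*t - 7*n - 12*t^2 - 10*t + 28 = n*(6*t - 8) - 12*t^2 + 46*t - 40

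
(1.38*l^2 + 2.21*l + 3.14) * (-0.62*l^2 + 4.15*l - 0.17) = -0.8556*l^4 + 4.3568*l^3 + 6.9901*l^2 + 12.6553*l - 0.5338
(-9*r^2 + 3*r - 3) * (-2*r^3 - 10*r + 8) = 18*r^5 - 6*r^4 + 96*r^3 - 102*r^2 + 54*r - 24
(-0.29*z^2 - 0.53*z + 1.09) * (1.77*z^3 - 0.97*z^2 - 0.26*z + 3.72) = -0.5133*z^5 - 0.6568*z^4 + 2.5188*z^3 - 1.9983*z^2 - 2.255*z + 4.0548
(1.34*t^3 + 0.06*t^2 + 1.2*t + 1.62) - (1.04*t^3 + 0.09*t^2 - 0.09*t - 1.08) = 0.3*t^3 - 0.03*t^2 + 1.29*t + 2.7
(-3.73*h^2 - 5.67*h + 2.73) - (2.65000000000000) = -3.73*h^2 - 5.67*h + 0.0800000000000001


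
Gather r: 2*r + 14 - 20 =2*r - 6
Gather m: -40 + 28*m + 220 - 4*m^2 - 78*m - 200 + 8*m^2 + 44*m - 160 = 4*m^2 - 6*m - 180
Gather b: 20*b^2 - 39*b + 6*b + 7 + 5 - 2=20*b^2 - 33*b + 10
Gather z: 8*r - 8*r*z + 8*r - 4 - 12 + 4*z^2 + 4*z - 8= 16*r + 4*z^2 + z*(4 - 8*r) - 24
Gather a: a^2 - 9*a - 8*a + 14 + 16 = a^2 - 17*a + 30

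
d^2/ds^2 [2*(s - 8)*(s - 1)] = 4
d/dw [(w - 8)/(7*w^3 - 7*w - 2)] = (7*w^3 - 7*w - 7*(w - 8)*(3*w^2 - 1) - 2)/(-7*w^3 + 7*w + 2)^2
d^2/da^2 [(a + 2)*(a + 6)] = 2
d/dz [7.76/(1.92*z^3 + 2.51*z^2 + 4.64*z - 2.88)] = (-44.6976*z^2 - 38.9552*z - 36.0064)/(1.92*z^3 + 2.51*z^2 + 4.64*z - 2.88)^2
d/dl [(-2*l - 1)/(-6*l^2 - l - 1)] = (12*l^2 + 2*l - (2*l + 1)*(12*l + 1) + 2)/(6*l^2 + l + 1)^2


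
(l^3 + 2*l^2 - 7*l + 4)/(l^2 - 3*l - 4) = (-l^3 - 2*l^2 + 7*l - 4)/(-l^2 + 3*l + 4)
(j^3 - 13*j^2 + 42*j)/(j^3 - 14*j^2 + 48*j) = (j - 7)/(j - 8)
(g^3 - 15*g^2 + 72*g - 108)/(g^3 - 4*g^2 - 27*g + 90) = (g - 6)/(g + 5)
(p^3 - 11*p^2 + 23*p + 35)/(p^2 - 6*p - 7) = p - 5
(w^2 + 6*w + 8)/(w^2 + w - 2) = (w + 4)/(w - 1)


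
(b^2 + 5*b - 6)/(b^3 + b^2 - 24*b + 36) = (b - 1)/(b^2 - 5*b + 6)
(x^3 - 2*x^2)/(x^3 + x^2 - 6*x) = x/(x + 3)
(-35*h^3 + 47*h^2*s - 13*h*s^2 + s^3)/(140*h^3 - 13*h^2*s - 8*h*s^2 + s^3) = (-h + s)/(4*h + s)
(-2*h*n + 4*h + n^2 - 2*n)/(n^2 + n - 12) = (-2*h*n + 4*h + n^2 - 2*n)/(n^2 + n - 12)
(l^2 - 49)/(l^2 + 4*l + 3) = (l^2 - 49)/(l^2 + 4*l + 3)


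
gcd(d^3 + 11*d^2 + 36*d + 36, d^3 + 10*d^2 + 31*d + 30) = d^2 + 5*d + 6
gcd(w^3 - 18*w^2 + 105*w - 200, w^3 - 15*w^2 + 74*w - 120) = w - 5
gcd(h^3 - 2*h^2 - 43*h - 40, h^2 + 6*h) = 1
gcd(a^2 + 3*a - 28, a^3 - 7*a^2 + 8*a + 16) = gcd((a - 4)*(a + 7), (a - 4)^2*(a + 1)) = a - 4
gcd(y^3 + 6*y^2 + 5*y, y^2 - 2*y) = y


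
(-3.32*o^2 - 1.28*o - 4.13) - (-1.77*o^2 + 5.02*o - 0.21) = -1.55*o^2 - 6.3*o - 3.92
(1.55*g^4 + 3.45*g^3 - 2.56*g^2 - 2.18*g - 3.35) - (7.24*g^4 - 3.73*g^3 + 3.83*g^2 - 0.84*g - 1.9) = -5.69*g^4 + 7.18*g^3 - 6.39*g^2 - 1.34*g - 1.45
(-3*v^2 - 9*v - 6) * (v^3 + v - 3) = -3*v^5 - 9*v^4 - 9*v^3 + 21*v + 18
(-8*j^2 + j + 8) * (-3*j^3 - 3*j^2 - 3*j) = 24*j^5 + 21*j^4 - 3*j^3 - 27*j^2 - 24*j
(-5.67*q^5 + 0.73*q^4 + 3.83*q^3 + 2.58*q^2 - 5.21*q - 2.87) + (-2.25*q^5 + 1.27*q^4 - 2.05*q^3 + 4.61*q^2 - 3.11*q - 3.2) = -7.92*q^5 + 2.0*q^4 + 1.78*q^3 + 7.19*q^2 - 8.32*q - 6.07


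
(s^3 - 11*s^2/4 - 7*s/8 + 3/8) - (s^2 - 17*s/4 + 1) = s^3 - 15*s^2/4 + 27*s/8 - 5/8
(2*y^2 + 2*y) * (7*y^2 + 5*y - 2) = 14*y^4 + 24*y^3 + 6*y^2 - 4*y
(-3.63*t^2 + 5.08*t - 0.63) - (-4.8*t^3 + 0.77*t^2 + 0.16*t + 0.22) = 4.8*t^3 - 4.4*t^2 + 4.92*t - 0.85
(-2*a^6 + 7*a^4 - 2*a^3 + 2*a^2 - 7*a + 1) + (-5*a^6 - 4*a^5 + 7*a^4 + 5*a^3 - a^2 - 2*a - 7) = -7*a^6 - 4*a^5 + 14*a^4 + 3*a^3 + a^2 - 9*a - 6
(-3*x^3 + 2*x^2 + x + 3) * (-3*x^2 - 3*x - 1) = 9*x^5 + 3*x^4 - 6*x^3 - 14*x^2 - 10*x - 3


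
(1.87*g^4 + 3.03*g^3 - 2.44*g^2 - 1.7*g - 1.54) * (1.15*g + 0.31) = 2.1505*g^5 + 4.0642*g^4 - 1.8667*g^3 - 2.7114*g^2 - 2.298*g - 0.4774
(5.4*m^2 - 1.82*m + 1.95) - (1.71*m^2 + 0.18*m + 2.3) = 3.69*m^2 - 2.0*m - 0.35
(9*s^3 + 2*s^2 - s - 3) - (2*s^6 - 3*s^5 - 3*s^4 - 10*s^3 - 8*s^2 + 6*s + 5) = -2*s^6 + 3*s^5 + 3*s^4 + 19*s^3 + 10*s^2 - 7*s - 8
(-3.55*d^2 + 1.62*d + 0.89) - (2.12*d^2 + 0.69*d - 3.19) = -5.67*d^2 + 0.93*d + 4.08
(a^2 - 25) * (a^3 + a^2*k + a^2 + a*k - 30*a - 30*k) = a^5 + a^4*k + a^4 + a^3*k - 55*a^3 - 55*a^2*k - 25*a^2 - 25*a*k + 750*a + 750*k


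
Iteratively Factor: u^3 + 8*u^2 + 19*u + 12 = (u + 3)*(u^2 + 5*u + 4) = (u + 3)*(u + 4)*(u + 1)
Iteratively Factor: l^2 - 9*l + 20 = (l - 4)*(l - 5)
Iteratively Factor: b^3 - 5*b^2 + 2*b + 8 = (b - 4)*(b^2 - b - 2) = (b - 4)*(b - 2)*(b + 1)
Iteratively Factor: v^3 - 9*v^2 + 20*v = (v)*(v^2 - 9*v + 20) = v*(v - 4)*(v - 5)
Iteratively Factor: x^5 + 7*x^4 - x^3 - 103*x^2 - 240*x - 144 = (x + 3)*(x^4 + 4*x^3 - 13*x^2 - 64*x - 48) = (x + 3)*(x + 4)*(x^3 - 13*x - 12) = (x + 1)*(x + 3)*(x + 4)*(x^2 - x - 12) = (x + 1)*(x + 3)^2*(x + 4)*(x - 4)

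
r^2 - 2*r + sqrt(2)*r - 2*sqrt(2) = (r - 2)*(r + sqrt(2))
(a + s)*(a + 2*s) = a^2 + 3*a*s + 2*s^2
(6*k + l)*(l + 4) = 6*k*l + 24*k + l^2 + 4*l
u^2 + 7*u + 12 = (u + 3)*(u + 4)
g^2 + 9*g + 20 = (g + 4)*(g + 5)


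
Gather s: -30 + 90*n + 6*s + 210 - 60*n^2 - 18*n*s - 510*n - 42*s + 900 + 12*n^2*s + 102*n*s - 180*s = -60*n^2 - 420*n + s*(12*n^2 + 84*n - 216) + 1080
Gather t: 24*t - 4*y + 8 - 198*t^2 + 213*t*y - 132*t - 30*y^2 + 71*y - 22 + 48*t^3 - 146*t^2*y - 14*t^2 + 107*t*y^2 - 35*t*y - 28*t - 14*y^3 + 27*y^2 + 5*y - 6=48*t^3 + t^2*(-146*y - 212) + t*(107*y^2 + 178*y - 136) - 14*y^3 - 3*y^2 + 72*y - 20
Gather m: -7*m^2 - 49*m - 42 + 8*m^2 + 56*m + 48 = m^2 + 7*m + 6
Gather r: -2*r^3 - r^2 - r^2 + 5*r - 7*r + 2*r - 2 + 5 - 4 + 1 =-2*r^3 - 2*r^2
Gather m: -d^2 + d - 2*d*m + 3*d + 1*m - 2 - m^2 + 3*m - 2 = -d^2 + 4*d - m^2 + m*(4 - 2*d) - 4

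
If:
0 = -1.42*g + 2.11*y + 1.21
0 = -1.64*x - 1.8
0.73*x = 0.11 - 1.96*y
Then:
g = 1.54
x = -1.10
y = 0.46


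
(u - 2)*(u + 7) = u^2 + 5*u - 14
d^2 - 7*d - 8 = (d - 8)*(d + 1)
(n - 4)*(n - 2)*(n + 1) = n^3 - 5*n^2 + 2*n + 8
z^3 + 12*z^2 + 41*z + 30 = (z + 1)*(z + 5)*(z + 6)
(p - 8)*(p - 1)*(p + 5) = p^3 - 4*p^2 - 37*p + 40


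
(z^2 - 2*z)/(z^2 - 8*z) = (z - 2)/(z - 8)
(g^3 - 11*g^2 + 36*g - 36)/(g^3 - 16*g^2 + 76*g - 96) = (g - 3)/(g - 8)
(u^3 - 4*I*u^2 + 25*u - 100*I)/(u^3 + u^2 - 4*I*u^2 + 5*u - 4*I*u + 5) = (u^2 + I*u + 20)/(u^2 + u*(1 + I) + I)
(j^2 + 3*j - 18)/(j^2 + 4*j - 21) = (j + 6)/(j + 7)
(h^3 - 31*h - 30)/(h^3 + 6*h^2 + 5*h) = (h - 6)/h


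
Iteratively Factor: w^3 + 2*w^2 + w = (w + 1)*(w^2 + w) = (w + 1)^2*(w)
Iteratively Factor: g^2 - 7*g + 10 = (g - 5)*(g - 2)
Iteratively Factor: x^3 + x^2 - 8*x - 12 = (x + 2)*(x^2 - x - 6) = (x + 2)^2*(x - 3)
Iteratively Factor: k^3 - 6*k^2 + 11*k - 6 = (k - 1)*(k^2 - 5*k + 6) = (k - 3)*(k - 1)*(k - 2)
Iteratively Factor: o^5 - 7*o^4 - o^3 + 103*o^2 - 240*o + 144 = (o + 4)*(o^4 - 11*o^3 + 43*o^2 - 69*o + 36) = (o - 4)*(o + 4)*(o^3 - 7*o^2 + 15*o - 9) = (o - 4)*(o - 3)*(o + 4)*(o^2 - 4*o + 3) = (o - 4)*(o - 3)*(o - 1)*(o + 4)*(o - 3)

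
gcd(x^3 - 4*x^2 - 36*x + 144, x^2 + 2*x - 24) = x^2 + 2*x - 24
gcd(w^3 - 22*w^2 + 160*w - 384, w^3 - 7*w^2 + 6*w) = w - 6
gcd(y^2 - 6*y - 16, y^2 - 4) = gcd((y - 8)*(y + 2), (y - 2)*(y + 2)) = y + 2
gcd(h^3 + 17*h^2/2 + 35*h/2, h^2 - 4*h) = h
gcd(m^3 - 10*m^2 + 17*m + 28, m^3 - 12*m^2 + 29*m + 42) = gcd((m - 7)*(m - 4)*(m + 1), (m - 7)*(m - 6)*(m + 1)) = m^2 - 6*m - 7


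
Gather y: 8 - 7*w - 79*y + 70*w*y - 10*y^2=-7*w - 10*y^2 + y*(70*w - 79) + 8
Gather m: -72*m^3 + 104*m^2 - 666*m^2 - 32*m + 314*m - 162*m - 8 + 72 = -72*m^3 - 562*m^2 + 120*m + 64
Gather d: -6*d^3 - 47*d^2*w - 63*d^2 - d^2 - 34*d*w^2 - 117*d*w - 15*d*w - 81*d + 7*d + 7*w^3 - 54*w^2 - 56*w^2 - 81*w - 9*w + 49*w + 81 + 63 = -6*d^3 + d^2*(-47*w - 64) + d*(-34*w^2 - 132*w - 74) + 7*w^3 - 110*w^2 - 41*w + 144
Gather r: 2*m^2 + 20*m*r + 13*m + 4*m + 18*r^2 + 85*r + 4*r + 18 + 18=2*m^2 + 17*m + 18*r^2 + r*(20*m + 89) + 36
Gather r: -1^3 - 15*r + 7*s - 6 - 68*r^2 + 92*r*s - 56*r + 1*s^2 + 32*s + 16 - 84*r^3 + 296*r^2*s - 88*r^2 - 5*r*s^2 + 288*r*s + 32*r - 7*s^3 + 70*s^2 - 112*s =-84*r^3 + r^2*(296*s - 156) + r*(-5*s^2 + 380*s - 39) - 7*s^3 + 71*s^2 - 73*s + 9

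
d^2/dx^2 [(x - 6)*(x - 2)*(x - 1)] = 6*x - 18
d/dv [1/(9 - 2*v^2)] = 4*v/(2*v^2 - 9)^2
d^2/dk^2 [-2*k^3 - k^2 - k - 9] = -12*k - 2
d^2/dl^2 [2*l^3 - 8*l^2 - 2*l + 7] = 12*l - 16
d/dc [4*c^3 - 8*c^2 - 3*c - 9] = 12*c^2 - 16*c - 3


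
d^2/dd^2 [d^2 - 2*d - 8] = 2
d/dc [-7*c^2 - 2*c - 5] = -14*c - 2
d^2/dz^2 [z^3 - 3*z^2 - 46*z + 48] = 6*z - 6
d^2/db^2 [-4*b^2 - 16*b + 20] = -8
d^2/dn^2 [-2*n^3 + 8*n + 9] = -12*n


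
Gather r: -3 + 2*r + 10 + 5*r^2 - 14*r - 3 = 5*r^2 - 12*r + 4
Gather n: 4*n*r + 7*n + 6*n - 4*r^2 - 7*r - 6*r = n*(4*r + 13) - 4*r^2 - 13*r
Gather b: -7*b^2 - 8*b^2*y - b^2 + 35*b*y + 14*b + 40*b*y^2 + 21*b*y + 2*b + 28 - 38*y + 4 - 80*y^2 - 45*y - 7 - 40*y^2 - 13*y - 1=b^2*(-8*y - 8) + b*(40*y^2 + 56*y + 16) - 120*y^2 - 96*y + 24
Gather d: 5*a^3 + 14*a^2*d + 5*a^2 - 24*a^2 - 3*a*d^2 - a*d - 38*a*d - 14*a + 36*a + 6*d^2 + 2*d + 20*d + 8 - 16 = 5*a^3 - 19*a^2 + 22*a + d^2*(6 - 3*a) + d*(14*a^2 - 39*a + 22) - 8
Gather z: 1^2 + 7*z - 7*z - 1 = 0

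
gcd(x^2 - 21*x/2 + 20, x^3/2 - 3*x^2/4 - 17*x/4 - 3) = 1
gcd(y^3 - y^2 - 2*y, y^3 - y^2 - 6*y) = y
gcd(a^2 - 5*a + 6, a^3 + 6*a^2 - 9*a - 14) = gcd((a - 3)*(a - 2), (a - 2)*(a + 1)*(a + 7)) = a - 2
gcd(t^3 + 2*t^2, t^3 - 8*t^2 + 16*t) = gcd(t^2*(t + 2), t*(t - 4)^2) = t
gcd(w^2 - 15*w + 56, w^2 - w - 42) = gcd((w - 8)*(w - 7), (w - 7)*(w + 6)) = w - 7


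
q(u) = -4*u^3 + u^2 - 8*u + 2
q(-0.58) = 7.76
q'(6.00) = -428.00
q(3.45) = -177.95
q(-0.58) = 7.76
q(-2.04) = 56.44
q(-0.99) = 14.78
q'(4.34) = -225.35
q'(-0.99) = -21.74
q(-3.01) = 144.22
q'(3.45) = -143.93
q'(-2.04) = -62.02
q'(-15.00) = -2738.00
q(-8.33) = 2450.07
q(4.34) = -340.87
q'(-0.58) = -13.20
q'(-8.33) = -857.33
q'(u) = -12*u^2 + 2*u - 8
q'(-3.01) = -122.74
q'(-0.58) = -13.20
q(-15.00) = 13847.00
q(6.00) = -874.00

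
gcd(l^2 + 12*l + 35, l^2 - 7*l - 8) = 1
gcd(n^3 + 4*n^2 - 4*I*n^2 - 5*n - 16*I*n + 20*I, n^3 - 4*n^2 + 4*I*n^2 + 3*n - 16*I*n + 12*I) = n - 1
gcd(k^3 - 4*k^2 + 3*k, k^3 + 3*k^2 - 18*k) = k^2 - 3*k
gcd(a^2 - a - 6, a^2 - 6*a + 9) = a - 3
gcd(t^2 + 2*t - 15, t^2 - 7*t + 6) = 1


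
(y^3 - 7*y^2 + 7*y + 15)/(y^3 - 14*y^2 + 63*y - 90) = (y + 1)/(y - 6)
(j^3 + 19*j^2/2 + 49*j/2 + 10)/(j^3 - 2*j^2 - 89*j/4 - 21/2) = 2*(j^2 + 9*j + 20)/(2*j^2 - 5*j - 42)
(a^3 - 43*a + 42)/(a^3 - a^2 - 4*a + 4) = (a^2 + a - 42)/(a^2 - 4)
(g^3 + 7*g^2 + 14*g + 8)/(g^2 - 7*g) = (g^3 + 7*g^2 + 14*g + 8)/(g*(g - 7))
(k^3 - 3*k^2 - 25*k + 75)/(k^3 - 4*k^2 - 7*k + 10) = (k^2 + 2*k - 15)/(k^2 + k - 2)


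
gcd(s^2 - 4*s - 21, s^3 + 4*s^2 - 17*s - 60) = s + 3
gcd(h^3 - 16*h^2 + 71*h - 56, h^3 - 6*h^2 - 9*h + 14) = h^2 - 8*h + 7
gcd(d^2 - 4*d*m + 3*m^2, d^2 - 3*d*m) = d - 3*m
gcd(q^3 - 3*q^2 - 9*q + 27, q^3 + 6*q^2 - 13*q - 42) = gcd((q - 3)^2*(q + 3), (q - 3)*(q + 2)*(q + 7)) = q - 3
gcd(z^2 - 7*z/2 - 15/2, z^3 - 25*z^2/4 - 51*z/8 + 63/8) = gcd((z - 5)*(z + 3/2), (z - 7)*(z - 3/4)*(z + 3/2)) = z + 3/2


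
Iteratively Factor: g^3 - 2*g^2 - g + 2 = (g - 2)*(g^2 - 1) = (g - 2)*(g + 1)*(g - 1)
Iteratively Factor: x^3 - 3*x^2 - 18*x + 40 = (x - 5)*(x^2 + 2*x - 8) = (x - 5)*(x - 2)*(x + 4)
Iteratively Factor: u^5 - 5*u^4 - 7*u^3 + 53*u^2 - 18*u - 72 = (u - 4)*(u^4 - u^3 - 11*u^2 + 9*u + 18) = (u - 4)*(u + 1)*(u^3 - 2*u^2 - 9*u + 18) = (u - 4)*(u + 1)*(u + 3)*(u^2 - 5*u + 6) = (u - 4)*(u - 3)*(u + 1)*(u + 3)*(u - 2)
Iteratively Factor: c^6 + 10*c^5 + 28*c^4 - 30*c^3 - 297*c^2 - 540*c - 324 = (c + 2)*(c^5 + 8*c^4 + 12*c^3 - 54*c^2 - 189*c - 162) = (c + 2)*(c + 3)*(c^4 + 5*c^3 - 3*c^2 - 45*c - 54) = (c - 3)*(c + 2)*(c + 3)*(c^3 + 8*c^2 + 21*c + 18) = (c - 3)*(c + 2)^2*(c + 3)*(c^2 + 6*c + 9) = (c - 3)*(c + 2)^2*(c + 3)^2*(c + 3)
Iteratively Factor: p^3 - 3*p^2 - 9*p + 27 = (p - 3)*(p^2 - 9) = (p - 3)^2*(p + 3)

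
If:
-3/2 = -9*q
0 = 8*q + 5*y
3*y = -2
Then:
No Solution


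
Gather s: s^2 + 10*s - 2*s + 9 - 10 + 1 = s^2 + 8*s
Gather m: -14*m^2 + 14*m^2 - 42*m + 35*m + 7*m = 0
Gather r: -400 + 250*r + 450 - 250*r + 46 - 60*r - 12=84 - 60*r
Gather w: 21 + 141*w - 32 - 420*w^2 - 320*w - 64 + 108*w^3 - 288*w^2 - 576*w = 108*w^3 - 708*w^2 - 755*w - 75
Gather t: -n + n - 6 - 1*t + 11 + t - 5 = 0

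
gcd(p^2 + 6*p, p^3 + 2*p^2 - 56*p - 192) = p + 6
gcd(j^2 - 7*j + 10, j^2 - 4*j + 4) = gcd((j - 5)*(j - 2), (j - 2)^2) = j - 2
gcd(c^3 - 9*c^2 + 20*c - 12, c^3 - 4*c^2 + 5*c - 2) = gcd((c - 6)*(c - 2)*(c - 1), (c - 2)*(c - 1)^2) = c^2 - 3*c + 2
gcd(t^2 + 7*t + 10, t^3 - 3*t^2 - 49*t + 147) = 1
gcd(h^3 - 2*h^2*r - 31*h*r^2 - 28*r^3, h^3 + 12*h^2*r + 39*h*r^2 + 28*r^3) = h^2 + 5*h*r + 4*r^2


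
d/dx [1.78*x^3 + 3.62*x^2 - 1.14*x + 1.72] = 5.34*x^2 + 7.24*x - 1.14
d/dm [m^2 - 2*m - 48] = 2*m - 2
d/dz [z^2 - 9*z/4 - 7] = 2*z - 9/4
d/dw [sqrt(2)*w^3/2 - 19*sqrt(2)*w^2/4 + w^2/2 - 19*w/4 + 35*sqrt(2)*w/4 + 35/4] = 3*sqrt(2)*w^2/2 - 19*sqrt(2)*w/2 + w - 19/4 + 35*sqrt(2)/4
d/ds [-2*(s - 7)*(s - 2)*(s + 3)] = -6*s^2 + 24*s + 26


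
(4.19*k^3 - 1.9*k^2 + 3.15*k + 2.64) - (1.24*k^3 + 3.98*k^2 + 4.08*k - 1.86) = 2.95*k^3 - 5.88*k^2 - 0.93*k + 4.5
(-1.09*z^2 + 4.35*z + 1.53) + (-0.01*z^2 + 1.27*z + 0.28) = -1.1*z^2 + 5.62*z + 1.81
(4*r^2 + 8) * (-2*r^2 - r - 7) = -8*r^4 - 4*r^3 - 44*r^2 - 8*r - 56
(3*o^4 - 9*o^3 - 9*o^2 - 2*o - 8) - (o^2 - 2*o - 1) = 3*o^4 - 9*o^3 - 10*o^2 - 7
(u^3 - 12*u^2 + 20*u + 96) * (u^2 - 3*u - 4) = u^5 - 15*u^4 + 52*u^3 + 84*u^2 - 368*u - 384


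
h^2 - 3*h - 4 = (h - 4)*(h + 1)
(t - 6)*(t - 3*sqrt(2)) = t^2 - 6*t - 3*sqrt(2)*t + 18*sqrt(2)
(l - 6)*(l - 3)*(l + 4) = l^3 - 5*l^2 - 18*l + 72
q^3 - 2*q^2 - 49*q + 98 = (q - 7)*(q - 2)*(q + 7)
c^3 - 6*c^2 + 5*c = c*(c - 5)*(c - 1)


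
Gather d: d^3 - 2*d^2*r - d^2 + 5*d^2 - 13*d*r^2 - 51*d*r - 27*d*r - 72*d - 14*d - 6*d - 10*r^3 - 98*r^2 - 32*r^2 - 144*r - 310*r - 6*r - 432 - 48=d^3 + d^2*(4 - 2*r) + d*(-13*r^2 - 78*r - 92) - 10*r^3 - 130*r^2 - 460*r - 480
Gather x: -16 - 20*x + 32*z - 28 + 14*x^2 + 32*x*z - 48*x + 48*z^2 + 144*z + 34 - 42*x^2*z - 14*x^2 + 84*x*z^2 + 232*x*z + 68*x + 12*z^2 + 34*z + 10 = -42*x^2*z + x*(84*z^2 + 264*z) + 60*z^2 + 210*z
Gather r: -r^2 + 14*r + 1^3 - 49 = -r^2 + 14*r - 48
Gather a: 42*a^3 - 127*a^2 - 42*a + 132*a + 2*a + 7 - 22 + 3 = 42*a^3 - 127*a^2 + 92*a - 12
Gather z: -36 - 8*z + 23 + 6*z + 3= -2*z - 10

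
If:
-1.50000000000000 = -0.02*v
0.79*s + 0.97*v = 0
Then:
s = -92.09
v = 75.00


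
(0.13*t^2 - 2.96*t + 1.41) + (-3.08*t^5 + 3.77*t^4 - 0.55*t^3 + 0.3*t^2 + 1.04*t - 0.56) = -3.08*t^5 + 3.77*t^4 - 0.55*t^3 + 0.43*t^2 - 1.92*t + 0.85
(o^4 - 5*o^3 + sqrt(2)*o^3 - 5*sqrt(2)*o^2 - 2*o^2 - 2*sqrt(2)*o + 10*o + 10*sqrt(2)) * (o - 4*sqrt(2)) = o^5 - 5*o^4 - 3*sqrt(2)*o^4 - 10*o^3 + 15*sqrt(2)*o^3 + 6*sqrt(2)*o^2 + 50*o^2 - 30*sqrt(2)*o + 16*o - 80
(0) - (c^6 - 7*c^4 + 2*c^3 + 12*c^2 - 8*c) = -c^6 + 7*c^4 - 2*c^3 - 12*c^2 + 8*c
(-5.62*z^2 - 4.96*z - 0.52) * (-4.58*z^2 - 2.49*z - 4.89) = 25.7396*z^4 + 36.7106*z^3 + 42.2138*z^2 + 25.5492*z + 2.5428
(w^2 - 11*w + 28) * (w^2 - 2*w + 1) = w^4 - 13*w^3 + 51*w^2 - 67*w + 28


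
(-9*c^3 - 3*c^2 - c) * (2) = -18*c^3 - 6*c^2 - 2*c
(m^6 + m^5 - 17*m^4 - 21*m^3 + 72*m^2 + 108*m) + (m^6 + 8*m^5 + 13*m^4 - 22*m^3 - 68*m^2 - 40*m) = 2*m^6 + 9*m^5 - 4*m^4 - 43*m^3 + 4*m^2 + 68*m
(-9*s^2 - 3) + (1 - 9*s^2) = -18*s^2 - 2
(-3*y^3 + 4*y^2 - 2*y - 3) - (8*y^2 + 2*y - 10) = -3*y^3 - 4*y^2 - 4*y + 7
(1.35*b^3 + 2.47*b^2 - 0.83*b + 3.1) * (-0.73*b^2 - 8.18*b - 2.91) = -0.9855*b^5 - 12.8461*b^4 - 23.5272*b^3 - 2.6613*b^2 - 22.9427*b - 9.021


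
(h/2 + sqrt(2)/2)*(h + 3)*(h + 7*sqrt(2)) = h^3/2 + 3*h^2/2 + 4*sqrt(2)*h^2 + 7*h + 12*sqrt(2)*h + 21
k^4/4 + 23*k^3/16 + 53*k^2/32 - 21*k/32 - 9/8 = (k/4 + 1)*(k - 3/4)*(k + 1)*(k + 3/2)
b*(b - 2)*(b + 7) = b^3 + 5*b^2 - 14*b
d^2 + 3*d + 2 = (d + 1)*(d + 2)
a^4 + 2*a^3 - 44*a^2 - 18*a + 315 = (a - 5)*(a - 3)*(a + 3)*(a + 7)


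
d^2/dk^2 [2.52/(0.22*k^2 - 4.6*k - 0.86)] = (0.243936*k^2 - 5.10048*k - 2.52*(0.44*k - 4.6)*(0.88*k - 9.2) - 0.953568)/(-0.22*k^2 + 4.6*k + 0.86)^3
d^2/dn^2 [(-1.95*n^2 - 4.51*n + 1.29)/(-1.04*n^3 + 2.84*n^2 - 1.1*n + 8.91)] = (4.21824*n^6 + 29.268096*n^5 - 110.052384*n^4 + 388.551456*n^3 + 134.153784*n^2 - 732.27924*n + 460.182162)/(1.124864*n^9 - 9.215232*n^8 + 28.733952*n^7 - 71.311232*n^6 + 188.291136*n^5 - 287.060928*n^4 + 416.030912*n^3 - 708.729912*n^2 + 261.98073*n - 707.347971)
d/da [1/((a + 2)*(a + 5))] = (-2*a - 7)/(a^4 + 14*a^3 + 69*a^2 + 140*a + 100)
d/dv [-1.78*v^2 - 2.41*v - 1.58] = -3.56*v - 2.41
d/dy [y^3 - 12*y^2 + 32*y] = 3*y^2 - 24*y + 32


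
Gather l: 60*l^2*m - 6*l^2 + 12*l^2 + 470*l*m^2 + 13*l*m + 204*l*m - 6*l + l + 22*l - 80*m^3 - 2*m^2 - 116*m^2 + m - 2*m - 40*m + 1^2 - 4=l^2*(60*m + 6) + l*(470*m^2 + 217*m + 17) - 80*m^3 - 118*m^2 - 41*m - 3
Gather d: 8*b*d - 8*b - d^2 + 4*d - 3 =-8*b - d^2 + d*(8*b + 4) - 3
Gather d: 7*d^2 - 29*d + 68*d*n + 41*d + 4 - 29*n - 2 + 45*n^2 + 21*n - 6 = 7*d^2 + d*(68*n + 12) + 45*n^2 - 8*n - 4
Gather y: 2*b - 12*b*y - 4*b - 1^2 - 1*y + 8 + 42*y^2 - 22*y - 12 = -2*b + 42*y^2 + y*(-12*b - 23) - 5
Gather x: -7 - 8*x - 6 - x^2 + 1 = -x^2 - 8*x - 12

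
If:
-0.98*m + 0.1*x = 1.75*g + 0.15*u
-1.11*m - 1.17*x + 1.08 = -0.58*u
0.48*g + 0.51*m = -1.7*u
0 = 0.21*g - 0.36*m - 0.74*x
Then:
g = -1.49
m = 2.54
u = -0.34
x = -1.66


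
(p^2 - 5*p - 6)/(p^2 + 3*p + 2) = (p - 6)/(p + 2)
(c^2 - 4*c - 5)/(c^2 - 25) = (c + 1)/(c + 5)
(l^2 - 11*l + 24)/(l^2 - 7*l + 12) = (l - 8)/(l - 4)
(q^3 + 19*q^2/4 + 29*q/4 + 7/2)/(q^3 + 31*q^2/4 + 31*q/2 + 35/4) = (q + 2)/(q + 5)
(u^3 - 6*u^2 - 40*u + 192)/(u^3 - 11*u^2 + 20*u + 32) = (u + 6)/(u + 1)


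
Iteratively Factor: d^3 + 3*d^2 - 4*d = (d)*(d^2 + 3*d - 4) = d*(d - 1)*(d + 4)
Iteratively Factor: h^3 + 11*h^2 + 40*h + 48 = (h + 4)*(h^2 + 7*h + 12) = (h + 4)^2*(h + 3)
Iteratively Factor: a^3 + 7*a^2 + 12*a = (a)*(a^2 + 7*a + 12) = a*(a + 3)*(a + 4)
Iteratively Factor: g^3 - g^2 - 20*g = (g - 5)*(g^2 + 4*g) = g*(g - 5)*(g + 4)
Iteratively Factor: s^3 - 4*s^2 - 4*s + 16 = (s + 2)*(s^2 - 6*s + 8) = (s - 2)*(s + 2)*(s - 4)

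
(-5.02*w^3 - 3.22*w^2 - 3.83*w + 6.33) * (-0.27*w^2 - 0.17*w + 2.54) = 1.3554*w^5 + 1.7228*w^4 - 11.1693*w^3 - 9.2368*w^2 - 10.8043*w + 16.0782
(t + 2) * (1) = t + 2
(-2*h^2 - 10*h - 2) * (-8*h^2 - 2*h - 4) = 16*h^4 + 84*h^3 + 44*h^2 + 44*h + 8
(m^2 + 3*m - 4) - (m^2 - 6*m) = 9*m - 4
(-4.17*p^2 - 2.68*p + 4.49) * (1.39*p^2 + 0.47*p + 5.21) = -5.7963*p^4 - 5.6851*p^3 - 16.7442*p^2 - 11.8525*p + 23.3929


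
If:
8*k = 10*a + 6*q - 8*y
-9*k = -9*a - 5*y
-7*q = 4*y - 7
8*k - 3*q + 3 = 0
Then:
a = -291/1097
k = -81/1097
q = 881/1097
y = 378/1097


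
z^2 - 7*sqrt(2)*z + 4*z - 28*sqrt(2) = (z + 4)*(z - 7*sqrt(2))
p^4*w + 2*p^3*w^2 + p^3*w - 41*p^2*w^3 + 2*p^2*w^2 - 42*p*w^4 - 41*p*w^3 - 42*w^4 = (p - 6*w)*(p + w)*(p + 7*w)*(p*w + w)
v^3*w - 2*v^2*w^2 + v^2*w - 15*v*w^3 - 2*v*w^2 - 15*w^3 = (v - 5*w)*(v + 3*w)*(v*w + w)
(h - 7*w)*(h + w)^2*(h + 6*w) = h^4 + h^3*w - 43*h^2*w^2 - 85*h*w^3 - 42*w^4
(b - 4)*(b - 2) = b^2 - 6*b + 8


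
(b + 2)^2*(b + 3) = b^3 + 7*b^2 + 16*b + 12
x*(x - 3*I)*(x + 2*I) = x^3 - I*x^2 + 6*x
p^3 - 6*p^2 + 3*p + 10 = (p - 5)*(p - 2)*(p + 1)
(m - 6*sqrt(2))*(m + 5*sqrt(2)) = m^2 - sqrt(2)*m - 60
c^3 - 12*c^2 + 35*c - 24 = (c - 8)*(c - 3)*(c - 1)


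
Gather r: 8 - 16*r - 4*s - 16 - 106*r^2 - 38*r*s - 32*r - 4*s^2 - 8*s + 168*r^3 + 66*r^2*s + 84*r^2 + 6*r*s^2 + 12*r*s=168*r^3 + r^2*(66*s - 22) + r*(6*s^2 - 26*s - 48) - 4*s^2 - 12*s - 8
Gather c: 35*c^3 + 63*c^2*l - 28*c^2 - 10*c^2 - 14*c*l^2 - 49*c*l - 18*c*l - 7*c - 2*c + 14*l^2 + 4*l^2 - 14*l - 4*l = 35*c^3 + c^2*(63*l - 38) + c*(-14*l^2 - 67*l - 9) + 18*l^2 - 18*l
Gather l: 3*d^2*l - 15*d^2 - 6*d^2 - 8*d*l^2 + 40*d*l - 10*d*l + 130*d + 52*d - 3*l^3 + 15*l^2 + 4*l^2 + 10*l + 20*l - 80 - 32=-21*d^2 + 182*d - 3*l^3 + l^2*(19 - 8*d) + l*(3*d^2 + 30*d + 30) - 112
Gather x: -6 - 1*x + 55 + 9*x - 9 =8*x + 40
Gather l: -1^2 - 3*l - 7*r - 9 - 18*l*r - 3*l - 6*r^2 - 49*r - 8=l*(-18*r - 6) - 6*r^2 - 56*r - 18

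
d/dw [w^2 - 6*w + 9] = 2*w - 6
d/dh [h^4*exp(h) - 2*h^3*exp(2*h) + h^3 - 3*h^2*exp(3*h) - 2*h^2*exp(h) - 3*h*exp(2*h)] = h^4*exp(h) - 4*h^3*exp(2*h) + 4*h^3*exp(h) - 9*h^2*exp(3*h) - 6*h^2*exp(2*h) - 2*h^2*exp(h) + 3*h^2 - 6*h*exp(3*h) - 6*h*exp(2*h) - 4*h*exp(h) - 3*exp(2*h)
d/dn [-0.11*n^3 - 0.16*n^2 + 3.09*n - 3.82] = -0.33*n^2 - 0.32*n + 3.09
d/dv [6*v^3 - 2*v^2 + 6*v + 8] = 18*v^2 - 4*v + 6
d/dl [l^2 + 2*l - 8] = 2*l + 2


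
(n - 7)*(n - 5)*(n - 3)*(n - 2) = n^4 - 17*n^3 + 101*n^2 - 247*n + 210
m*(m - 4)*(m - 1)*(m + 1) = m^4 - 4*m^3 - m^2 + 4*m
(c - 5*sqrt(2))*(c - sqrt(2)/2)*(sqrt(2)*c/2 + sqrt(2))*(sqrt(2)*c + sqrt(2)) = c^4 - 11*sqrt(2)*c^3/2 + 3*c^3 - 33*sqrt(2)*c^2/2 + 7*c^2 - 11*sqrt(2)*c + 15*c + 10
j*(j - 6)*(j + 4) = j^3 - 2*j^2 - 24*j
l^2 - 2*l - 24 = (l - 6)*(l + 4)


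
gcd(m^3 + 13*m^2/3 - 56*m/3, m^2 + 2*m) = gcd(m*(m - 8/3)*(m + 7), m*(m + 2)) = m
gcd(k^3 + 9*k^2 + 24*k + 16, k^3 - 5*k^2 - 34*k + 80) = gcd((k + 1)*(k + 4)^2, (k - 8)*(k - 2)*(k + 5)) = 1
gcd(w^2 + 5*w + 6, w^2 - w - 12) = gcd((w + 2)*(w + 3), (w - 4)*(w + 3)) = w + 3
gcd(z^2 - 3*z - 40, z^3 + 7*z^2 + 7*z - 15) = z + 5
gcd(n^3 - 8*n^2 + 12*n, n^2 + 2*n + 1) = 1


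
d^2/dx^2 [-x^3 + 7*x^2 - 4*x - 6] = 14 - 6*x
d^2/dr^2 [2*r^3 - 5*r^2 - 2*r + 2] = 12*r - 10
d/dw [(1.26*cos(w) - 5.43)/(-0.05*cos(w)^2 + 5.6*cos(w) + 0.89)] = (-0.063*cos(w)^2 + 0.543*cos(w) - 31.5294)*sin(w)/(0.0025*cos(w)^4 - 0.56*cos(w)^3 + 31.271*cos(w)^2 + 9.968*cos(w) + 0.7921)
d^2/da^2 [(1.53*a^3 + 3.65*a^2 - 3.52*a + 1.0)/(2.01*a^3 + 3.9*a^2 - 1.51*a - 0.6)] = (-1.4210854715202e-14*a^7 + 5.50538999999992*a^6 - 57.464694*a^5 - 28.46763*a^4 + 115.732302*a^3 + 81.67104*a^2 - 74.214*a + 18.24644)/(8.120601*a^9 + 47.26917*a^8 + 73.414647*a^7 - 18.97452*a^6 - 83.372697*a^5 + 10.22553*a^4 + 19.928249*a^3 + 0.10782*a^2 - 1.6308*a - 0.216)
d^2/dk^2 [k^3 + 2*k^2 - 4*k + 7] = 6*k + 4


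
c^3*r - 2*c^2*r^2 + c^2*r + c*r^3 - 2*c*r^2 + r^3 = (c - r)^2*(c*r + r)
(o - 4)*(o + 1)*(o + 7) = o^3 + 4*o^2 - 25*o - 28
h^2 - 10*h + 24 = (h - 6)*(h - 4)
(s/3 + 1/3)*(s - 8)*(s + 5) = s^3/3 - 2*s^2/3 - 43*s/3 - 40/3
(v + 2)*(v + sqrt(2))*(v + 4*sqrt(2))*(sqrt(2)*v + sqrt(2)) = sqrt(2)*v^4 + 3*sqrt(2)*v^3 + 10*v^3 + 10*sqrt(2)*v^2 + 30*v^2 + 20*v + 24*sqrt(2)*v + 16*sqrt(2)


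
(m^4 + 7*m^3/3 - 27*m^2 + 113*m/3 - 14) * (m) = m^5 + 7*m^4/3 - 27*m^3 + 113*m^2/3 - 14*m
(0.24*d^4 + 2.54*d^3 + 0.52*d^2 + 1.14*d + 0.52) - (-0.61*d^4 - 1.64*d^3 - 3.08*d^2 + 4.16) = 0.85*d^4 + 4.18*d^3 + 3.6*d^2 + 1.14*d - 3.64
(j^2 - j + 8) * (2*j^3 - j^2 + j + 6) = 2*j^5 - 3*j^4 + 18*j^3 - 3*j^2 + 2*j + 48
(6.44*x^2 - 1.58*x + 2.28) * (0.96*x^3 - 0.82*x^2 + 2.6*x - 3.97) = 6.1824*x^5 - 6.7976*x^4 + 20.2284*x^3 - 31.5444*x^2 + 12.2006*x - 9.0516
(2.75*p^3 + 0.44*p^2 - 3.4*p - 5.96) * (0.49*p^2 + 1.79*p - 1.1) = 1.3475*p^5 + 5.1381*p^4 - 3.9034*p^3 - 9.4904*p^2 - 6.9284*p + 6.556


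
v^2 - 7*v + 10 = (v - 5)*(v - 2)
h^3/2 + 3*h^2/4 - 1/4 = (h/2 + 1/2)*(h - 1/2)*(h + 1)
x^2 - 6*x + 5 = (x - 5)*(x - 1)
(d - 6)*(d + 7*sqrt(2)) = d^2 - 6*d + 7*sqrt(2)*d - 42*sqrt(2)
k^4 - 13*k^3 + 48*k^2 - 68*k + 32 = (k - 8)*(k - 2)^2*(k - 1)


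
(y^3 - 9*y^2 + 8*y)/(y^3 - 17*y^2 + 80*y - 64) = y/(y - 8)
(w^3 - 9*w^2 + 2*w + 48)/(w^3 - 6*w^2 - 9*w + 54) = (w^2 - 6*w - 16)/(w^2 - 3*w - 18)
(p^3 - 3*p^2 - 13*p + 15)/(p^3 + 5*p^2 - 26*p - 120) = (p^2 + 2*p - 3)/(p^2 + 10*p + 24)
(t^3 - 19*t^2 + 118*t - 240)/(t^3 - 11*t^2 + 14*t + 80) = (t - 6)/(t + 2)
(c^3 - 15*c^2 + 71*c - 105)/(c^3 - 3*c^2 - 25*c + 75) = (c - 7)/(c + 5)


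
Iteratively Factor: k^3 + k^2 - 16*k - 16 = (k - 4)*(k^2 + 5*k + 4) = (k - 4)*(k + 1)*(k + 4)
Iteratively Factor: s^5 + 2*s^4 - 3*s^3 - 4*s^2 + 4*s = (s)*(s^4 + 2*s^3 - 3*s^2 - 4*s + 4) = s*(s - 1)*(s^3 + 3*s^2 - 4) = s*(s - 1)^2*(s^2 + 4*s + 4) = s*(s - 1)^2*(s + 2)*(s + 2)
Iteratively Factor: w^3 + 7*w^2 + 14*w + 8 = (w + 2)*(w^2 + 5*w + 4) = (w + 2)*(w + 4)*(w + 1)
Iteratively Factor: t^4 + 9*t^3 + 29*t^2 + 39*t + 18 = (t + 3)*(t^3 + 6*t^2 + 11*t + 6) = (t + 3)^2*(t^2 + 3*t + 2) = (t + 2)*(t + 3)^2*(t + 1)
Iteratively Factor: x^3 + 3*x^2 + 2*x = (x + 1)*(x^2 + 2*x) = x*(x + 1)*(x + 2)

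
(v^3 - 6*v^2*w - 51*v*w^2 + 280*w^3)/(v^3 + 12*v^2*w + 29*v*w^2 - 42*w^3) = (v^2 - 13*v*w + 40*w^2)/(v^2 + 5*v*w - 6*w^2)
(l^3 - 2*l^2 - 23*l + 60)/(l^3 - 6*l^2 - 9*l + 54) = (l^2 + l - 20)/(l^2 - 3*l - 18)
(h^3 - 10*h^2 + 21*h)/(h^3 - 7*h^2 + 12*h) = (h - 7)/(h - 4)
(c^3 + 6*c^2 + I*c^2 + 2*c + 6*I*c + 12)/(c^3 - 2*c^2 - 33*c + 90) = (c^2 + I*c + 2)/(c^2 - 8*c + 15)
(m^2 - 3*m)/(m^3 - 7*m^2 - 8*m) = (3 - m)/(-m^2 + 7*m + 8)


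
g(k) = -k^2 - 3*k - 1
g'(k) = -2*k - 3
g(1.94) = -10.58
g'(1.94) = -6.88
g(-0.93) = 0.93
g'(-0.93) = -1.14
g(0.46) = -2.59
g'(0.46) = -3.92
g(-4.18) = -5.93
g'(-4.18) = 5.36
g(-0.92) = 0.91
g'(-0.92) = -1.16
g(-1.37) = 1.23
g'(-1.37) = -0.26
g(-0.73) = 0.66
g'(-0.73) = -1.54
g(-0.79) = 0.75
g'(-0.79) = -1.42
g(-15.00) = -181.00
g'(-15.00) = 27.00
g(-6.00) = -19.00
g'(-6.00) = 9.00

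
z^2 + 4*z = z*(z + 4)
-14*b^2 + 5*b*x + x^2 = (-2*b + x)*(7*b + x)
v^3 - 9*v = v*(v - 3)*(v + 3)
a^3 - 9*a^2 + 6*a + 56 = (a - 7)*(a - 4)*(a + 2)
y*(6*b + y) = 6*b*y + y^2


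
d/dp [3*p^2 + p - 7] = 6*p + 1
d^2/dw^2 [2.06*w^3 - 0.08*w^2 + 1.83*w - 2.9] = 12.36*w - 0.16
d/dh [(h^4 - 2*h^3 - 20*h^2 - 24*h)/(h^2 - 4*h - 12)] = 2*h + 2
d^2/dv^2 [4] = 0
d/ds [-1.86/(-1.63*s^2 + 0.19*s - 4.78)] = (0.3534 - 6.0636*s)/(1.63*s^2 - 0.19*s + 4.78)^2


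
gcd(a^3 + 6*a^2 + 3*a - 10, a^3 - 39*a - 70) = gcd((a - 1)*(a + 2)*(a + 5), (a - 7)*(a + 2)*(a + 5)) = a^2 + 7*a + 10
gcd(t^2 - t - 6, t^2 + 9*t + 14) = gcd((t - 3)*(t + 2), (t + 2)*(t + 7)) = t + 2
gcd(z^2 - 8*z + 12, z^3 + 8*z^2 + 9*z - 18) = 1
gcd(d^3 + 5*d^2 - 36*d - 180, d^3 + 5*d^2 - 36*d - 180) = d^3 + 5*d^2 - 36*d - 180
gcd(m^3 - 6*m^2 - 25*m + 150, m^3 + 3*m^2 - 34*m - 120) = m^2 - m - 30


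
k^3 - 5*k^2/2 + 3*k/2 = k*(k - 3/2)*(k - 1)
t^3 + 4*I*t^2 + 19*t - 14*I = (t - 2*I)*(t - I)*(t + 7*I)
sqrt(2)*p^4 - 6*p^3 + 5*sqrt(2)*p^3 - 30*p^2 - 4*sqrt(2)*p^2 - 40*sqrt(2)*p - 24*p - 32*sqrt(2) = (p + 4)*(p - 4*sqrt(2))*(p + sqrt(2))*(sqrt(2)*p + sqrt(2))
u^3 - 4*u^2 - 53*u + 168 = (u - 8)*(u - 3)*(u + 7)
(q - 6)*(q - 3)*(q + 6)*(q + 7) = q^4 + 4*q^3 - 57*q^2 - 144*q + 756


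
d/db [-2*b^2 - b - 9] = -4*b - 1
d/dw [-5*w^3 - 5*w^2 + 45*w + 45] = -15*w^2 - 10*w + 45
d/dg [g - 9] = 1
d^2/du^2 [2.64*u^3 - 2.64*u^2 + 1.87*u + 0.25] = 15.84*u - 5.28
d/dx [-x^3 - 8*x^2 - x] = -3*x^2 - 16*x - 1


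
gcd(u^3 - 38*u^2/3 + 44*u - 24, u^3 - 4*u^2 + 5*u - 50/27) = u - 2/3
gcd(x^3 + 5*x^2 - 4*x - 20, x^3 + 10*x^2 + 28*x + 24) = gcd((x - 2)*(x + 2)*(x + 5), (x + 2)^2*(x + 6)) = x + 2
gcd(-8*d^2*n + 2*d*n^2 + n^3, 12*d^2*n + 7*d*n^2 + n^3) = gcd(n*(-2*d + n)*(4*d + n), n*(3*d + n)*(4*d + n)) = 4*d*n + n^2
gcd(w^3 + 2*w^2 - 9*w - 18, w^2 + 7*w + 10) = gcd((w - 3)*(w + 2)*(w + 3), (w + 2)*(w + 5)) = w + 2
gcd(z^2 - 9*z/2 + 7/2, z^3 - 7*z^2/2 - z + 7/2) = z^2 - 9*z/2 + 7/2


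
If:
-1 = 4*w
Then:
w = -1/4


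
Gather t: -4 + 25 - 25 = -4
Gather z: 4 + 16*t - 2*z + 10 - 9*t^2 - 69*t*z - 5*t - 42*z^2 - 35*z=-9*t^2 + 11*t - 42*z^2 + z*(-69*t - 37) + 14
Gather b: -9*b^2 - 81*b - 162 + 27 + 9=-9*b^2 - 81*b - 126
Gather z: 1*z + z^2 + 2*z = z^2 + 3*z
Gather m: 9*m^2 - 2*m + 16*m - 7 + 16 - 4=9*m^2 + 14*m + 5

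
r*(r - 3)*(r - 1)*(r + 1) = r^4 - 3*r^3 - r^2 + 3*r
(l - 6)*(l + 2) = l^2 - 4*l - 12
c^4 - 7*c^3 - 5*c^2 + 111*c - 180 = (c - 5)*(c - 3)^2*(c + 4)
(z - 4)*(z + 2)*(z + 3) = z^3 + z^2 - 14*z - 24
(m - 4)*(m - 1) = m^2 - 5*m + 4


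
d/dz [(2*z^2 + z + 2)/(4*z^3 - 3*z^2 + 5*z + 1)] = (-8*z^4 - 8*z^3 - 11*z^2 + 16*z - 9)/(16*z^6 - 24*z^5 + 49*z^4 - 22*z^3 + 19*z^2 + 10*z + 1)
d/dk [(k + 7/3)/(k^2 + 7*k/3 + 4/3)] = (9*k^2 + 21*k - (3*k + 7)*(6*k + 7) + 12)/(3*k^2 + 7*k + 4)^2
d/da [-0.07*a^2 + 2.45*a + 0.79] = 2.45 - 0.14*a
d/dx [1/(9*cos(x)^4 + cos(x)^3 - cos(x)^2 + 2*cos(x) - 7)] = (36*cos(x)^3 + 3*cos(x)^2 - 2*cos(x) + 2)*sin(x)/(9*cos(x)^4 + cos(x)^3 - cos(x)^2 + 2*cos(x) - 7)^2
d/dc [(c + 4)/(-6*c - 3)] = 7/(3*(4*c^2 + 4*c + 1))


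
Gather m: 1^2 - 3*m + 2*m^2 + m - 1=2*m^2 - 2*m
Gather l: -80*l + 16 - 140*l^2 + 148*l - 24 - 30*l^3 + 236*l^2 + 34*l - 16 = -30*l^3 + 96*l^2 + 102*l - 24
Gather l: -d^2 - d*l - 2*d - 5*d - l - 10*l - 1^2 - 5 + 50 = -d^2 - 7*d + l*(-d - 11) + 44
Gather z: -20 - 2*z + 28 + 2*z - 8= 0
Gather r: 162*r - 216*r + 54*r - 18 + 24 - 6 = 0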